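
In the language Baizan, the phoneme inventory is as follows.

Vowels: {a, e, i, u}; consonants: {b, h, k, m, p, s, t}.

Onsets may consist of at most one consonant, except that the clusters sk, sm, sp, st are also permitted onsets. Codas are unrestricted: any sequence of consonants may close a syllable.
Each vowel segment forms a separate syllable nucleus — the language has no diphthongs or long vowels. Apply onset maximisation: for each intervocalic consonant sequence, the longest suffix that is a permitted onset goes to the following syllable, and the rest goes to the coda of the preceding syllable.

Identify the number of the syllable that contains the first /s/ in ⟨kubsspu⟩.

1

The vowels are u, u — 2 nuclei, so 2 syllables.
/u…u/ gap (V1→V2): /bssp/ — longest licit onset from the right is /sp/, leaving /bs/ as coda.
Result: kubs.spu.
The first /s/ is in the coda of syllable 1 (/kubs/).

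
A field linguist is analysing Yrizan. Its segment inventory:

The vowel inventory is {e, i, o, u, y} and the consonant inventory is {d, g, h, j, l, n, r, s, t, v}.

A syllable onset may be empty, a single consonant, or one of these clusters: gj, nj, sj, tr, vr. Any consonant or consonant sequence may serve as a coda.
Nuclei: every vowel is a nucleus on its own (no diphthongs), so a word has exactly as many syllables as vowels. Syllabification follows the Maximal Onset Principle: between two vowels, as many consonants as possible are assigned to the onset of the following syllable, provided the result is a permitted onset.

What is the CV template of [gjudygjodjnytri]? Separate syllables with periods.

Vowels present: u, y, o, y, i; each is a nucleus, giving 5 syllables.
/u…y/ gap (V1→V2): /d/ → onset of the next syllable (single consonants are always licit onsets).
/y…o/ gap (V2→V3): /gj/ — entire cluster is a permitted onset → onset /gj/, coda ∅.
/o…y/ gap (V3→V4): /djn/ splits as /dj/ + /n/ (/n/ is the longest suffix that is a licit onset).
/y…i/ gap (V4→V5): /tr/ is a licit onset in full, so it all attaches to the next syllable.
So the parse is gju.dy.gjodj.ny.tri.
Mapping each syllable to C/V: /gju/ → CCV, /dy/ → CV, /gjodj/ → CCVCC, /ny/ → CV, /tri/ → CCV.

CCV.CV.CCVCC.CV.CCV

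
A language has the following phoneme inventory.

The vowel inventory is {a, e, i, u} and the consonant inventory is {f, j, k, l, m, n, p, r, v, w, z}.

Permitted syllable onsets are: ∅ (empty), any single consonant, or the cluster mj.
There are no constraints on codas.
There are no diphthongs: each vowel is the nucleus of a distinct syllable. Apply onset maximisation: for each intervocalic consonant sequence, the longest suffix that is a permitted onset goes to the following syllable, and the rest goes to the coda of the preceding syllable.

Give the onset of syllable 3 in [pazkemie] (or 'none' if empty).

The vowels are a, e, i, e — 4 nuclei, so 4 syllables.
Between /a/ (V1) and /e/ (V2): /zk/ — longest licit onset from the right is /k/, leaving /z/ as coda.
Between /e/ (V2) and /i/ (V3): /m/ is a single consonant, so it becomes the next onset.
Between /i/ (V3) and /e/ (V4): no consonants, so the boundary falls immediately after /i/.
Syllabification: paz.ke.mi.e.
Syllable 3 is /mi/: onset /m/, nucleus /i/, coda ∅.

m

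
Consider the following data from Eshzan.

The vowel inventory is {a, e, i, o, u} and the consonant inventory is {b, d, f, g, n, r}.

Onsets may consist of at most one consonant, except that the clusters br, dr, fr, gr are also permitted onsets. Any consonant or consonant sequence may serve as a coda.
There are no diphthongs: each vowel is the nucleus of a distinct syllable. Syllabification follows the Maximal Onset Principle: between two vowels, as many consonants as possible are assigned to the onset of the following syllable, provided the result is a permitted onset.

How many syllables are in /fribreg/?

2

Vowels present: i, e; each is a nucleus, giving 2 syllables.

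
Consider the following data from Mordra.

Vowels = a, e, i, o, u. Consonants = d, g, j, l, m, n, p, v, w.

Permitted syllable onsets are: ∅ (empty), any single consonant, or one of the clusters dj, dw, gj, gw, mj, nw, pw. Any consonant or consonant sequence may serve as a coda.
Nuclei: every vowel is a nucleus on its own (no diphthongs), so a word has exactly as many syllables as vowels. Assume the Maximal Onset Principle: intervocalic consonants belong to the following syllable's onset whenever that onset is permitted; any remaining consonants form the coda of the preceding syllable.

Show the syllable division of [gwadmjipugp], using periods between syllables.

gwad.mji.pugp

Vowels present: a, i, u; each is a nucleus, giving 3 syllables.
σ1/σ2 boundary: cluster /dmj/ — the longest permitted-onset suffix is /mj/; onset = /mj/, preceding coda = /d/.
σ2/σ3 boundary: /p/ → onset of the next syllable (single consonants are always licit onsets).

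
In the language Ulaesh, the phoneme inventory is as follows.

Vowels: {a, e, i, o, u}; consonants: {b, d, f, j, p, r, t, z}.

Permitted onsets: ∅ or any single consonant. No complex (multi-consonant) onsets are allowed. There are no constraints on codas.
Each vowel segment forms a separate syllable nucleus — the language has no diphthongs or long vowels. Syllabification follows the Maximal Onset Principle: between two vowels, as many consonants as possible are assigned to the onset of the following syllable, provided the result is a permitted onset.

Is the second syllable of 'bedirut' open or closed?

open

Vowels present: e, i, u; each is a nucleus, giving 3 syllables.
Between /e/ (V1) and /i/ (V2): /d/ → onset of the next syllable (single consonants are always licit onsets).
Between /i/ (V2) and /u/ (V3): /r/ is a single consonant, so it becomes the next onset.
Syllabification: be.di.rut.
Syllable 2 is /di/; it ends in its nucleus with no coda, so it is open.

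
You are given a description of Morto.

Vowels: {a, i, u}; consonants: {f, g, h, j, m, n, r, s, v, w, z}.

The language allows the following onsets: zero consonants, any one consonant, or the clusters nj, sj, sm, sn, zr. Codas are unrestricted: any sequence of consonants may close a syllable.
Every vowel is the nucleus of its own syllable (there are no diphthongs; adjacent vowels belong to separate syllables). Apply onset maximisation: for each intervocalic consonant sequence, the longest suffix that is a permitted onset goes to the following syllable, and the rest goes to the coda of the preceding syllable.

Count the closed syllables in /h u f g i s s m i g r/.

3

Vowels present: u, i, i; each is a nucleus, giving 3 syllables.
Between /u/ (V1) and /i/ (V2): /fg/ — longest licit onset from the right is /g/, leaving /f/ as coda.
Between /i/ (V2) and /i/ (V3): /ssm/; trying suffixes from longest down, /sm/ is the first permitted one, so coda /s/ | onset /sm/.
Result: huf.gis.smigr.
Classifying each syllable: /huf/ (closed), /gis/ (closed), /smigr/ (closed).
Closed syllables: 3.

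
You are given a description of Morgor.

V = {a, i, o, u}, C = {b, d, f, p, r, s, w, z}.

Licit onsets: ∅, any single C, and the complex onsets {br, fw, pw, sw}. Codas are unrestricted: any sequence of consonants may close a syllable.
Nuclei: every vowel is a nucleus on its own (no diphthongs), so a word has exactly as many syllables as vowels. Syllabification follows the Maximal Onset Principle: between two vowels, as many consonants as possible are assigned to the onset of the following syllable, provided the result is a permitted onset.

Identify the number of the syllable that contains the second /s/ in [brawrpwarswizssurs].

3

Nuclei (vowels): a, a, i, u → 4 syllables.
V1 /a/ – V2 /a/: /wrpw/; trying suffixes from longest down, /pw/ is the first permitted one, so coda /wr/ | onset /pw/.
V2 /a/ – V3 /i/: /rsw/ — longest licit onset from the right is /sw/, leaving /r/ as coda.
V3 /i/ – V4 /u/: /zss/; trying suffixes from longest down, /s/ is the first permitted one, so coda /zs/ | onset /s/.
Syllabification: brawr.pwar.swizs.surs.
The second /s/ is in the coda of syllable 3 (/swizs/).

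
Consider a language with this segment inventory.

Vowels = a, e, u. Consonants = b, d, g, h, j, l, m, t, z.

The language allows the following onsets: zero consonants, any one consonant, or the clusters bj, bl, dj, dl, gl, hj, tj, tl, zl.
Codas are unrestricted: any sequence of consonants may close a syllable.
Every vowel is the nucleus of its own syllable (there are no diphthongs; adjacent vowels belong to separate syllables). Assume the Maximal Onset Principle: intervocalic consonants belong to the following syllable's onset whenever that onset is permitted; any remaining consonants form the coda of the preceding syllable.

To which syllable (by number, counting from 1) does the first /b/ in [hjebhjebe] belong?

1

Nuclei (vowels): e, e, e → 3 syllables.
V1 /e/ – V2 /e/: /bhj/; trying suffixes from longest down, /hj/ is the first permitted one, so coda /b/ | onset /hj/.
V2 /e/ – V3 /e/: /b/ → onset of the next syllable (single consonants are always licit onsets).
Putting it together: hjeb.hje.be.
The first /b/ is in the coda of syllable 1 (/hjeb/).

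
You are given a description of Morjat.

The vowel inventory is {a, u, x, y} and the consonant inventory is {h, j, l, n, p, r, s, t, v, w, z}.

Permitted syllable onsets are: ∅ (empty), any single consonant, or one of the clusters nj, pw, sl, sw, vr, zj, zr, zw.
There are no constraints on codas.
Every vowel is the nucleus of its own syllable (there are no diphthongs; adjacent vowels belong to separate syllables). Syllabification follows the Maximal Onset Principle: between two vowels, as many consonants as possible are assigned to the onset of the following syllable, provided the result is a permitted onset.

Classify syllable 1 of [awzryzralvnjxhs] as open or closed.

Vowels present: a, y, a, x; each is a nucleus, giving 4 syllables.
V1 /a/ – V2 /y/: /wzr/; trying suffixes from longest down, /zr/ is the first permitted one, so coda /w/ | onset /zr/.
V2 /y/ – V3 /a/: /zr/ is a licit onset in full, so it all attaches to the next syllable.
V3 /a/ – V4 /x/: /lvnj/; trying suffixes from longest down, /nj/ is the first permitted one, so coda /lv/ | onset /nj/.
Result: aw.zry.zralv.njxhs.
Syllable 1 is /aw/ with coda /w/, so it is closed.

closed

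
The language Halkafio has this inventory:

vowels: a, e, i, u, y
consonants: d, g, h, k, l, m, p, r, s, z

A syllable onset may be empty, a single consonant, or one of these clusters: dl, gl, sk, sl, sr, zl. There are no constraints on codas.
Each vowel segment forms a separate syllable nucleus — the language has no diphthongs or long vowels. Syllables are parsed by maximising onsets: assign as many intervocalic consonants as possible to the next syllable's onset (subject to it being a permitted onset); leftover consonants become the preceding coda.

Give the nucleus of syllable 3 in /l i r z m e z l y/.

Nuclei (vowels): i, e, y → 3 syllables.
The third nucleus (vowel 3 from the left) is /y/.

y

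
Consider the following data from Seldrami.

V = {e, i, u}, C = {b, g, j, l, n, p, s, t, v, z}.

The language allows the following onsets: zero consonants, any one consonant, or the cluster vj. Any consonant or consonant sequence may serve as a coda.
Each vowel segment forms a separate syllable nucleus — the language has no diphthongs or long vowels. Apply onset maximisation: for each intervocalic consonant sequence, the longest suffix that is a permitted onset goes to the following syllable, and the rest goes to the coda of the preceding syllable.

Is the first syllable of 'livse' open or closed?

closed

The vowels are i, e — 2 nuclei, so 2 syllables.
V1 /i/ – V2 /e/: /vs/ splits as /v/ + /s/ (/s/ is the longest suffix that is a licit onset).
Putting it together: liv.se.
Syllable 1 is /liv/ with coda /v/, so it is closed.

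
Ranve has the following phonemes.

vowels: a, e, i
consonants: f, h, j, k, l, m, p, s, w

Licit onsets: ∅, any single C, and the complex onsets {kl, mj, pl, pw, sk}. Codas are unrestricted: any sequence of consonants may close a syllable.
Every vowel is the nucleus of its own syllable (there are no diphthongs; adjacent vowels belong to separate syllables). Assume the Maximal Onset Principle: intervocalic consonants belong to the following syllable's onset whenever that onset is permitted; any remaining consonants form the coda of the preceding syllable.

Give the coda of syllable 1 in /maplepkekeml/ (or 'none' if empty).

The vowels are a, e, e, e — 4 nuclei, so 4 syllables.
σ1/σ2 boundary: /pl/ — entire cluster is a permitted onset → onset /pl/, coda ∅.
σ2/σ3 boundary: /pk/ — longest licit onset from the right is /k/, leaving /p/ as coda.
σ3/σ4 boundary: /k/ → onset of the next syllable (single consonants are always licit onsets).
Result: ma.plep.ke.keml.
Syllable 1 is /ma/: onset /m/, nucleus /a/, coda ∅.

none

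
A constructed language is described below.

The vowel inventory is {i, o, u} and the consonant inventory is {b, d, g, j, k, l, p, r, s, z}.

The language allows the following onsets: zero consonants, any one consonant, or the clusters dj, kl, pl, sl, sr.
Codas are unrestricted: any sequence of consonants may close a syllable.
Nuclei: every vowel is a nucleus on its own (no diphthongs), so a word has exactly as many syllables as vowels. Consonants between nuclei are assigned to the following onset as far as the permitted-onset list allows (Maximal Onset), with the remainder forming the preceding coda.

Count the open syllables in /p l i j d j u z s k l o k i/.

2

Vowels present: i, u, o, i; each is a nucleus, giving 4 syllables.
Between /i/ (V1) and /u/ (V2): /jdj/ — longest licit onset from the right is /dj/, leaving /j/ as coda.
Between /u/ (V2) and /o/ (V3): /zskl/; trying suffixes from longest down, /kl/ is the first permitted one, so coda /zs/ | onset /kl/.
Between /o/ (V3) and /i/ (V4): /k/ → onset of the next syllable (single consonants are always licit onsets).
Syllabification: plij.djuzs.klo.ki.
Classifying each syllable: /plij/ (closed), /djuzs/ (closed), /klo/ (open), /ki/ (open).
Open syllables: 2.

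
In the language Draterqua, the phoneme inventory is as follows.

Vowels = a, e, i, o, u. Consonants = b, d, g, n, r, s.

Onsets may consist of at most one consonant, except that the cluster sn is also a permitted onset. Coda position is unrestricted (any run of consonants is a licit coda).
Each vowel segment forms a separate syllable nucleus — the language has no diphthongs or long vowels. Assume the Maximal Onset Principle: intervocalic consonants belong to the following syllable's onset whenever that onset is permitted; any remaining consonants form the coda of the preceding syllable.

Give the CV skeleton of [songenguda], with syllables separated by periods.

Nuclei (vowels): o, e, u, a → 4 syllables.
σ1/σ2 boundary: cluster /ng/ — the longest permitted-onset suffix is /g/; onset = /g/, preceding coda = /n/.
σ2/σ3 boundary: /ng/ — longest licit onset from the right is /g/, leaving /n/ as coda.
σ3/σ4 boundary: just /d/ — single C goes to the following onset.
So the parse is son.gen.gu.da.
Mapping each syllable to C/V: /son/ → CVC, /gen/ → CVC, /gu/ → CV, /da/ → CV.

CVC.CVC.CV.CV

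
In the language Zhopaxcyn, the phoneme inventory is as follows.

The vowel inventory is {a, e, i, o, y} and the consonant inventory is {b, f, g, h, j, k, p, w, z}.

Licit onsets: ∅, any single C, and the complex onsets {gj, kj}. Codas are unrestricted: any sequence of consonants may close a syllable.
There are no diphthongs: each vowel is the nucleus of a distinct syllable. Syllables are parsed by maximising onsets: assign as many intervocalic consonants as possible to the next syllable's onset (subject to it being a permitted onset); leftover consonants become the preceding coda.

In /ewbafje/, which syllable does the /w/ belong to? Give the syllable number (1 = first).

Vowels present: e, a, e; each is a nucleus, giving 3 syllables.
/e…a/ gap (V1→V2): cluster /wb/ — the longest permitted-onset suffix is /b/; onset = /b/, preceding coda = /w/.
/a…e/ gap (V2→V3): /fj/ — longest licit onset from the right is /j/, leaving /f/ as coda.
So the parse is ew.baf.je.
The /w/ is in the coda of syllable 1 (/ew/).

1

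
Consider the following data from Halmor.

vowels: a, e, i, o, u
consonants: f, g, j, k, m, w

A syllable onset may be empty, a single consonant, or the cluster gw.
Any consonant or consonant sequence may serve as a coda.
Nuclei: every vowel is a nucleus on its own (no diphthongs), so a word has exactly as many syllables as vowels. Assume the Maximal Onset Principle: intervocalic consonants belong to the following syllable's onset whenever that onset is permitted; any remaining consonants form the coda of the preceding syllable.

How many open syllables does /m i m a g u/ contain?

Nuclei (vowels): i, a, u → 3 syllables.
/i…a/ gap (V1→V2): /m/ → onset of the next syllable (single consonants are always licit onsets).
/a…u/ gap (V2→V3): /g/ is a single consonant, so it becomes the next onset.
Result: mi.ma.gu.
Classifying each syllable: /mi/ (open), /ma/ (open), /gu/ (open).
Open syllables: 3.

3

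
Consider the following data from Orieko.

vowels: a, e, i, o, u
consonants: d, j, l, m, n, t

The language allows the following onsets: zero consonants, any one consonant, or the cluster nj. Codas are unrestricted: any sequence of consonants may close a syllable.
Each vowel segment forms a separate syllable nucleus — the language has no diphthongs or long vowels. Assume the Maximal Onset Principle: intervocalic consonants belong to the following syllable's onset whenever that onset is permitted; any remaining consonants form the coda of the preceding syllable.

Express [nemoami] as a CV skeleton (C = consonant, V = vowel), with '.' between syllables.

The vowels are e, o, a, i — 4 nuclei, so 4 syllables.
V1 /e/ – V2 /o/: /m/ → onset of the next syllable (single consonants are always licit onsets).
V2 /o/ – V3 /a/: nothing intervenes; syllable break is V.V.
V3 /a/ – V4 /i/: /m/ → onset of the next syllable (single consonants are always licit onsets).
So the parse is ne.mo.a.mi.
Mapping each syllable to C/V: /ne/ → CV, /mo/ → CV, /a/ → V, /mi/ → CV.

CV.CV.V.CV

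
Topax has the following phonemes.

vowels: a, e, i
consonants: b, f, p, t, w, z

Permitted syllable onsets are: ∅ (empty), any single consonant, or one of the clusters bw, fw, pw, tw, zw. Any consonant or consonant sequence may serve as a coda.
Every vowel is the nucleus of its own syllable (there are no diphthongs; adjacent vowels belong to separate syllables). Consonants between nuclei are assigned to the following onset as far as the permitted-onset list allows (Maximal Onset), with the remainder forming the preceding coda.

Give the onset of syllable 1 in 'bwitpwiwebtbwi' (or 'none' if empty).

bw

The vowels are i, i, e, i — 4 nuclei, so 4 syllables.
Between /i/ (V1) and /i/ (V2): /tpw/ — longest licit onset from the right is /pw/, leaving /t/ as coda.
Between /i/ (V2) and /e/ (V3): /w/ is a single consonant, so it becomes the next onset.
Between /e/ (V3) and /i/ (V4): /btbw/; trying suffixes from longest down, /bw/ is the first permitted one, so coda /bt/ | onset /bw/.
So the parse is bwit.pwi.webt.bwi.
Syllable 1 is /bwit/: onset /bw/, nucleus /i/, coda /t/.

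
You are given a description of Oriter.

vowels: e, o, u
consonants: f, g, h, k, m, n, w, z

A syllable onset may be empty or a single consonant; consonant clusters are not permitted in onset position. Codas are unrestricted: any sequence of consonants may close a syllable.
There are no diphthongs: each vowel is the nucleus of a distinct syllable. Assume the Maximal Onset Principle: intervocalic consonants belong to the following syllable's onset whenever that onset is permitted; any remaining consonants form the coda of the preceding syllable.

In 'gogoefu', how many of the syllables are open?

4

Vowels present: o, o, e, u; each is a nucleus, giving 4 syllables.
Between /o/ (V1) and /o/ (V2): /g/ → onset of the next syllable (single consonants are always licit onsets).
Between /o/ (V2) and /e/ (V3): no consonants, so the boundary falls immediately after /o/.
Between /e/ (V3) and /u/ (V4): /f/ → onset of the next syllable (single consonants are always licit onsets).
Result: go.go.e.fu.
Classifying each syllable: /go/ (open), /go/ (open), /e/ (open), /fu/ (open).
Open syllables: 4.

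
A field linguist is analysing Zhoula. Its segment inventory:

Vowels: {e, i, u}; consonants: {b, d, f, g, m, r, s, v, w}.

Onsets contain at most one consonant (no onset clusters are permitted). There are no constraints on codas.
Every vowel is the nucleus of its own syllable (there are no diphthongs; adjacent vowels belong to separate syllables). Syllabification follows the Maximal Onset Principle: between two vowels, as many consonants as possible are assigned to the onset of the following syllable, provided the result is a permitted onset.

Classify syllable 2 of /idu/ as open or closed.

open

Vowels present: i, u; each is a nucleus, giving 2 syllables.
V1 /i/ – V2 /u/: /d/ → onset of the next syllable (single consonants are always licit onsets).
So the parse is i.du.
Syllable 2 is /du/; it ends in its nucleus with no coda, so it is open.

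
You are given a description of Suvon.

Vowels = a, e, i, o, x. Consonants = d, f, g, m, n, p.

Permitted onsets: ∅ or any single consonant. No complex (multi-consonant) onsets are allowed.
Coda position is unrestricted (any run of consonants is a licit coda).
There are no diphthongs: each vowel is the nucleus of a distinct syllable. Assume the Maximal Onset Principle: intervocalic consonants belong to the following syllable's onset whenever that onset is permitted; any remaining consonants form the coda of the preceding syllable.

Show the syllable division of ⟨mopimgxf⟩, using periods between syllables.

The vowels are o, i, x — 3 nuclei, so 3 syllables.
/o…i/ gap (V1→V2): /p/ → onset of the next syllable (single consonants are always licit onsets).
/i…x/ gap (V2→V3): /mg/ splits as /m/ + /g/ (/g/ is the longest suffix that is a licit onset).

mo.pim.gxf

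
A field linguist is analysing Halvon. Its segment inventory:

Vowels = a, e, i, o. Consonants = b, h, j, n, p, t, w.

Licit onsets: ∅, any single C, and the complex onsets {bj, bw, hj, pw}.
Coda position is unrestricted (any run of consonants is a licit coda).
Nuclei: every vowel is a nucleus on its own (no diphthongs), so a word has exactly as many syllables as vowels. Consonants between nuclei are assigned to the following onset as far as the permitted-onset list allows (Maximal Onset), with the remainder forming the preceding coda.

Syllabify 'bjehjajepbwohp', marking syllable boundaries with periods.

The vowels are e, a, e, o — 4 nuclei, so 4 syllables.
σ1/σ2 boundary: cluster /hj/ — /hj/ is itself a permitted onset, so the whole cluster goes right; preceding coda = ∅.
σ2/σ3 boundary: /j/ → onset of the next syllable (single consonants are always licit onsets).
σ3/σ4 boundary: /pbw/; trying suffixes from longest down, /bw/ is the first permitted one, so coda /p/ | onset /bw/.

bje.hja.jep.bwohp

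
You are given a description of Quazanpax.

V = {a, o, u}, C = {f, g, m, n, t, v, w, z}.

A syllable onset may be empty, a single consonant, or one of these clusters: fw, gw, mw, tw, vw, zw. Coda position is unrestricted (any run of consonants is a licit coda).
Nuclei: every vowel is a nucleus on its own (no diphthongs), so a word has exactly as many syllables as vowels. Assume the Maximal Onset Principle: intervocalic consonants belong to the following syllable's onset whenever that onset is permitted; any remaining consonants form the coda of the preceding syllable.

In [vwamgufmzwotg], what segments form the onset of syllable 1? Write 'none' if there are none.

The vowels are a, u, o — 3 nuclei, so 3 syllables.
Between /a/ (V1) and /u/ (V2): cluster /mg/ — the longest permitted-onset suffix is /g/; onset = /g/, preceding coda = /m/.
Between /u/ (V2) and /o/ (V3): cluster /fmzw/ — the longest permitted-onset suffix is /zw/; onset = /zw/, preceding coda = /fm/.
Syllabification: vwam.gufm.zwotg.
Syllable 1 is /vwam/: onset /vw/, nucleus /a/, coda /m/.

vw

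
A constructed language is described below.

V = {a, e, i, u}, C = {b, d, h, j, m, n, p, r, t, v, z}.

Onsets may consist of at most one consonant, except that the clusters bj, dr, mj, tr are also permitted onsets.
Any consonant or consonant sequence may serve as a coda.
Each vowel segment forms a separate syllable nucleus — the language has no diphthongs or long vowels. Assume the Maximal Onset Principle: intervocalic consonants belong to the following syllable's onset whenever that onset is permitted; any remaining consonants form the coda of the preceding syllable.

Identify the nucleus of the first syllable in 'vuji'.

u

Vowels present: u, i; each is a nucleus, giving 2 syllables.
The first nucleus (vowel 1 from the left) is /u/.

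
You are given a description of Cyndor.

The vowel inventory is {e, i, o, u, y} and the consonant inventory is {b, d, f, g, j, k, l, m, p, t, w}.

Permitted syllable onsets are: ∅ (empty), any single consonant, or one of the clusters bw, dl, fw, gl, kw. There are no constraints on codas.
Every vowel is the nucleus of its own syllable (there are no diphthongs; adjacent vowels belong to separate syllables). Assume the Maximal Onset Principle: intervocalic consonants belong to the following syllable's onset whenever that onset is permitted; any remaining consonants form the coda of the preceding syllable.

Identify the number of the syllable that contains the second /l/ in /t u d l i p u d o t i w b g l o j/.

6

Vowels present: u, i, u, o, i, o; each is a nucleus, giving 6 syllables.
Between /u/ (V1) and /i/ (V2): /dl/ — entire cluster is a permitted onset → onset /dl/, coda ∅.
Between /i/ (V2) and /u/ (V3): just /p/ — single C goes to the following onset.
Between /u/ (V3) and /o/ (V4): /d/ is a single consonant, so it becomes the next onset.
Between /o/ (V4) and /i/ (V5): /t/ → onset of the next syllable (single consonants are always licit onsets).
Between /i/ (V5) and /o/ (V6): cluster /wbgl/ — the longest permitted-onset suffix is /gl/; onset = /gl/, preceding coda = /wb/.
So the parse is tu.dli.pu.do.tiwb.gloj.
The second /l/ is in the onset of syllable 6 (/gloj/).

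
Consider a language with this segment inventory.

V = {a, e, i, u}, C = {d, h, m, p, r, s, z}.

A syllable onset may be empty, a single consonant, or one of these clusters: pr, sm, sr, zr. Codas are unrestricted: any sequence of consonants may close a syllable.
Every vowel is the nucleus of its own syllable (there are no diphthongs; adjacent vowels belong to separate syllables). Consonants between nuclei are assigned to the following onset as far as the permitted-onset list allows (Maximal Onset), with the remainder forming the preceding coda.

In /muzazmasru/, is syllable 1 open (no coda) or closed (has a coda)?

open

Vowels present: u, a, a, u; each is a nucleus, giving 4 syllables.
/u…a/ gap (V1→V2): /z/ → onset of the next syllable (single consonants are always licit onsets).
/a…a/ gap (V2→V3): /zm/; trying suffixes from longest down, /m/ is the first permitted one, so coda /z/ | onset /m/.
/a…u/ gap (V3→V4): cluster /sr/ — /sr/ is itself a permitted onset, so the whole cluster goes right; preceding coda = ∅.
So the parse is mu.zaz.ma.sru.
Syllable 1 is /mu/; it ends in its nucleus with no coda, so it is open.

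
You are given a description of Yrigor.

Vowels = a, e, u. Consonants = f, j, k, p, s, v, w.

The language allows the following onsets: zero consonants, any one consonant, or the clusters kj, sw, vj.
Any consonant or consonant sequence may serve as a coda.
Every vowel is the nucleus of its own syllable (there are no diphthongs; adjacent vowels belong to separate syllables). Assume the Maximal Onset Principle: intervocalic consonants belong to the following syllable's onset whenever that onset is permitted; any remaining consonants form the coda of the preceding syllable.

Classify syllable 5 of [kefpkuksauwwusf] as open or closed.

closed

The vowels are e, u, a, u, u — 5 nuclei, so 5 syllables.
Between /e/ (V1) and /u/ (V2): cluster /fpk/ — the longest permitted-onset suffix is /k/; onset = /k/, preceding coda = /fp/.
Between /u/ (V2) and /a/ (V3): cluster /ks/ — the longest permitted-onset suffix is /s/; onset = /s/, preceding coda = /k/.
Between /a/ (V3) and /u/ (V4): nothing intervenes; syllable break is V.V.
Between /u/ (V4) and /u/ (V5): /ww/ — longest licit onset from the right is /w/, leaving /w/ as coda.
Putting it together: kefp.kuk.sa.uw.wusf.
Syllable 5 is /wusf/ with coda /sf/, so it is closed.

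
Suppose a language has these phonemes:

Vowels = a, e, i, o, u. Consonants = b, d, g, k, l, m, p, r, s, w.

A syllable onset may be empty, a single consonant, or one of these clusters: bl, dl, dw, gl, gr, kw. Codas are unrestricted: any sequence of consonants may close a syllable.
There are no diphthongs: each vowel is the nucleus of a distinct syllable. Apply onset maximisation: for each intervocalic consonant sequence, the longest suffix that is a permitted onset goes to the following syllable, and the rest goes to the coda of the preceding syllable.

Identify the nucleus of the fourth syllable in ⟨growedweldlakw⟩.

a

Nuclei (vowels): o, e, e, a → 4 syllables.
The fourth nucleus (vowel 4 from the left) is /a/.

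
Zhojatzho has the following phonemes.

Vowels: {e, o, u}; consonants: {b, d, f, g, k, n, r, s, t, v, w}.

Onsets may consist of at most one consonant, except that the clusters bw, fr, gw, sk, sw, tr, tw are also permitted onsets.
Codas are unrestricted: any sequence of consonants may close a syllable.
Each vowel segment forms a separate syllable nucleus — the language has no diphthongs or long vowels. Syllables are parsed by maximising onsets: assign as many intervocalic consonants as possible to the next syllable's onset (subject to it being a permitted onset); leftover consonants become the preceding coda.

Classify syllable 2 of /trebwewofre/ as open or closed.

Vowels present: e, e, o, e; each is a nucleus, giving 4 syllables.
/e…e/ gap (V1→V2): /bw/ — entire cluster is a permitted onset → onset /bw/, coda ∅.
/e…o/ gap (V2→V3): /w/ is a single consonant, so it becomes the next onset.
/o…e/ gap (V3→V4): /fr/ — entire cluster is a permitted onset → onset /fr/, coda ∅.
Result: tre.bwe.wo.fre.
Syllable 2 is /bwe/; it ends in its nucleus with no coda, so it is open.

open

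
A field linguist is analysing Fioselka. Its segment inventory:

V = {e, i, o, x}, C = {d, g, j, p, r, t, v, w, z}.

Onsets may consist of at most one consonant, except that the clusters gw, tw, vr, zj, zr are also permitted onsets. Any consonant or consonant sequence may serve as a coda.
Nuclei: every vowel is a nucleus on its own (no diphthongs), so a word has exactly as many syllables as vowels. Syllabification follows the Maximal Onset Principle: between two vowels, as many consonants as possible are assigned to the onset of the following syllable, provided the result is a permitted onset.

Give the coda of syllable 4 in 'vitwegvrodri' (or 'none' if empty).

none

Nuclei (vowels): i, e, o, i → 4 syllables.
σ1/σ2 boundary: /tw/ is a licit onset in full, so it all attaches to the next syllable.
σ2/σ3 boundary: cluster /gvr/ — the longest permitted-onset suffix is /vr/; onset = /vr/, preceding coda = /g/.
σ3/σ4 boundary: cluster /dr/ — the longest permitted-onset suffix is /r/; onset = /r/, preceding coda = /d/.
Syllabification: vi.tweg.vrod.ri.
Syllable 4 is /ri/: onset /r/, nucleus /i/, coda ∅.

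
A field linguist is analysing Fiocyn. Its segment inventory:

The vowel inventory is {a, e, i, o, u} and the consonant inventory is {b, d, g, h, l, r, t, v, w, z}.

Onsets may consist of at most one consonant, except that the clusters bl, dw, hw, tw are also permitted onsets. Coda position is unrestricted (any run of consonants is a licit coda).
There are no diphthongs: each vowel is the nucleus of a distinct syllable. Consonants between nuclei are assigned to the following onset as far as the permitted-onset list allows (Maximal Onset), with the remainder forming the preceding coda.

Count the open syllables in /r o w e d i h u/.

4

Vowels present: o, e, i, u; each is a nucleus, giving 4 syllables.
V1 /o/ – V2 /e/: just /w/ — single C goes to the following onset.
V2 /e/ – V3 /i/: /d/ is a single consonant, so it becomes the next onset.
V3 /i/ – V4 /u/: /h/ is a single consonant, so it becomes the next onset.
Result: ro.we.di.hu.
Classifying each syllable: /ro/ (open), /we/ (open), /di/ (open), /hu/ (open).
Open syllables: 4.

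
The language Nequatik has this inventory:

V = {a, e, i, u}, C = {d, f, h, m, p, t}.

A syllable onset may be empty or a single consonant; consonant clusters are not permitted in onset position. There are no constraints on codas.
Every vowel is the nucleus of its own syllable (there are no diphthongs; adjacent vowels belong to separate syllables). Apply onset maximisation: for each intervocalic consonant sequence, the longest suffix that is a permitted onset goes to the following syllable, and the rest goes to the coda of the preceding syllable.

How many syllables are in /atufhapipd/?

Nuclei (vowels): a, u, a, i → 4 syllables.

4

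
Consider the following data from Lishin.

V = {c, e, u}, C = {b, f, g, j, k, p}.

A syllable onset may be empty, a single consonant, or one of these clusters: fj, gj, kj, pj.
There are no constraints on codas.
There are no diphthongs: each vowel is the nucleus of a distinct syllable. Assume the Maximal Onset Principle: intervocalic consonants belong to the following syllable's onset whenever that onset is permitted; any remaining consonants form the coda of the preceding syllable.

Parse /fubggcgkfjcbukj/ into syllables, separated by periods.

Vowels present: u, c, c, u; each is a nucleus, giving 4 syllables.
σ1/σ2 boundary: cluster /bgg/ — the longest permitted-onset suffix is /g/; onset = /g/, preceding coda = /bg/.
σ2/σ3 boundary: /gkfj/; trying suffixes from longest down, /fj/ is the first permitted one, so coda /gk/ | onset /fj/.
σ3/σ4 boundary: just /b/ — single C goes to the following onset.

fubg.gcgk.fjc.bukj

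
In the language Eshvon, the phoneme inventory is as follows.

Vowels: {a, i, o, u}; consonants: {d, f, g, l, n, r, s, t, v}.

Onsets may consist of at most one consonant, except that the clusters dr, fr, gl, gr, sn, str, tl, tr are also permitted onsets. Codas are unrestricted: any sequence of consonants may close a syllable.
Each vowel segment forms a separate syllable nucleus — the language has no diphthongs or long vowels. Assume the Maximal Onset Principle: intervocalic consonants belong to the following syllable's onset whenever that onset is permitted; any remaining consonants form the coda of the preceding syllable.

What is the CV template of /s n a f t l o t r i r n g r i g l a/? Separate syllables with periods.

Vowels present: a, o, i, i, a; each is a nucleus, giving 5 syllables.
σ1/σ2 boundary: /ftl/ — longest licit onset from the right is /tl/, leaving /f/ as coda.
σ2/σ3 boundary: /tr/ — entire cluster is a permitted onset → onset /tr/, coda ∅.
σ3/σ4 boundary: /rngr/ splits as /rn/ + /gr/ (/gr/ is the longest suffix that is a licit onset).
σ4/σ5 boundary: cluster /gl/ — /gl/ is itself a permitted onset, so the whole cluster goes right; preceding coda = ∅.
Syllabification: snaf.tlo.trirn.gri.gla.
Mapping each syllable to C/V: /snaf/ → CCVC, /tlo/ → CCV, /trirn/ → CCVCC, /gri/ → CCV, /gla/ → CCV.

CCVC.CCV.CCVCC.CCV.CCV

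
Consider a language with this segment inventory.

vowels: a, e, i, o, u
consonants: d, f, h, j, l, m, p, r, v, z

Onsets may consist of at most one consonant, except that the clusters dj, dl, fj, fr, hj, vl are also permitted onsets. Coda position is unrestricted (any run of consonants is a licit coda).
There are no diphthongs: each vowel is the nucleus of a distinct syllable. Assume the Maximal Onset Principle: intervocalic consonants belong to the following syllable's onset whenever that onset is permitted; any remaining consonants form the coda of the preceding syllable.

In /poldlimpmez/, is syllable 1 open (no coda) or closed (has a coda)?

closed

Nuclei (vowels): o, i, e → 3 syllables.
Between /o/ (V1) and /i/ (V2): /ldl/ — longest licit onset from the right is /dl/, leaving /l/ as coda.
Between /i/ (V2) and /e/ (V3): /mpm/ — longest licit onset from the right is /m/, leaving /mp/ as coda.
Result: pol.dlimp.mez.
Syllable 1 is /pol/ with coda /l/, so it is closed.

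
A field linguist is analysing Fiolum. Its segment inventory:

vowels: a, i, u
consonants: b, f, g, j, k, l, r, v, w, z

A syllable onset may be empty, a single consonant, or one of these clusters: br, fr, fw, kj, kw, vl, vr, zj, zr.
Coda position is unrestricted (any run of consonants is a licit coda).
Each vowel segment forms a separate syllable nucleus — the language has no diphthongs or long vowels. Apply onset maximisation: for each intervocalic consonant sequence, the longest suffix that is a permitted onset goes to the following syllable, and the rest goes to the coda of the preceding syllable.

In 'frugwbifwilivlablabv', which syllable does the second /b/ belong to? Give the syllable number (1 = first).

5

Vowels present: u, i, i, i, a, a; each is a nucleus, giving 6 syllables.
/u…i/ gap (V1→V2): /gwb/ splits as /gw/ + /b/ (/b/ is the longest suffix that is a licit onset).
/i…i/ gap (V2→V3): cluster /fw/ — /fw/ is itself a permitted onset, so the whole cluster goes right; preceding coda = ∅.
/i…i/ gap (V3→V4): /l/ is a single consonant, so it becomes the next onset.
/i…a/ gap (V4→V5): /vl/ — entire cluster is a permitted onset → onset /vl/, coda ∅.
/a…a/ gap (V5→V6): /bl/ — longest licit onset from the right is /l/, leaving /b/ as coda.
Syllabification: frugw.bi.fwi.li.vlab.labv.
The second /b/ is in the coda of syllable 5 (/vlab/).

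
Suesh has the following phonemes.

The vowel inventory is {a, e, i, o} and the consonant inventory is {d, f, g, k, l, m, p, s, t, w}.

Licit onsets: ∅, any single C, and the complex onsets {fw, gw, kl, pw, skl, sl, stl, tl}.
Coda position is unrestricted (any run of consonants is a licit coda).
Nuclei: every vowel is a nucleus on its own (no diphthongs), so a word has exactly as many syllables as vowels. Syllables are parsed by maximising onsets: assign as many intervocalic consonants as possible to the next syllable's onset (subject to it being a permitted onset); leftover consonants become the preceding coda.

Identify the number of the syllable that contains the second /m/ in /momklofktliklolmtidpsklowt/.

Nuclei (vowels): o, o, i, o, i, o → 6 syllables.
Between /o/ (V1) and /o/ (V2): /mkl/; trying suffixes from longest down, /kl/ is the first permitted one, so coda /m/ | onset /kl/.
Between /o/ (V2) and /i/ (V3): /fktl/; trying suffixes from longest down, /tl/ is the first permitted one, so coda /fk/ | onset /tl/.
Between /i/ (V3) and /o/ (V4): /kl/ is a licit onset in full, so it all attaches to the next syllable.
Between /o/ (V4) and /i/ (V5): cluster /lmt/ — the longest permitted-onset suffix is /t/; onset = /t/, preceding coda = /lm/.
Between /i/ (V5) and /o/ (V6): /dpskl/ — longest licit onset from the right is /skl/, leaving /dp/ as coda.
Syllabification: mom.klofk.tli.klolm.tidp.sklowt.
The second /m/ is in the coda of syllable 1 (/mom/).

1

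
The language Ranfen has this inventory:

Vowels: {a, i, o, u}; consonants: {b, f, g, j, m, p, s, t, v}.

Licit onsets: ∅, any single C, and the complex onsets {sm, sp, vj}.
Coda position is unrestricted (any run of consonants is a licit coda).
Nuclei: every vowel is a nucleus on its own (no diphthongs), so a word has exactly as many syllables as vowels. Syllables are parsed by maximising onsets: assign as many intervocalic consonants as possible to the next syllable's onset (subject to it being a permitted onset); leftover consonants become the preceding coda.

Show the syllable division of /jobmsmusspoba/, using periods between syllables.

jobm.smus.spo.ba

The vowels are o, u, o, a — 4 nuclei, so 4 syllables.
σ1/σ2 boundary: cluster /bmsm/ — the longest permitted-onset suffix is /sm/; onset = /sm/, preceding coda = /bm/.
σ2/σ3 boundary: /ssp/; trying suffixes from longest down, /sp/ is the first permitted one, so coda /s/ | onset /sp/.
σ3/σ4 boundary: /b/ is a single consonant, so it becomes the next onset.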